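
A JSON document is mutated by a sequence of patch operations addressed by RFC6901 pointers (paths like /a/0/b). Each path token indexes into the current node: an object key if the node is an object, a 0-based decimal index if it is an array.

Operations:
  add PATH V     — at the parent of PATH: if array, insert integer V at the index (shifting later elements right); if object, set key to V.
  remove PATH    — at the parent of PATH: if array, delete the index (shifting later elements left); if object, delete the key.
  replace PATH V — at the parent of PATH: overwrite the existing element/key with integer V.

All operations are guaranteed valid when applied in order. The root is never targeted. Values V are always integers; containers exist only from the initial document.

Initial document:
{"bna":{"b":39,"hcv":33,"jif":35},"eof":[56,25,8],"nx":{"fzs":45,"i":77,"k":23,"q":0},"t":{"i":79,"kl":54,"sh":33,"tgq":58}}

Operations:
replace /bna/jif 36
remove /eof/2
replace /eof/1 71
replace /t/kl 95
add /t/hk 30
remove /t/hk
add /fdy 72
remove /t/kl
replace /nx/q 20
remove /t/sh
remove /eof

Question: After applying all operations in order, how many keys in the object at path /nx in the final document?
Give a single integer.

Answer: 4

Derivation:
After op 1 (replace /bna/jif 36): {"bna":{"b":39,"hcv":33,"jif":36},"eof":[56,25,8],"nx":{"fzs":45,"i":77,"k":23,"q":0},"t":{"i":79,"kl":54,"sh":33,"tgq":58}}
After op 2 (remove /eof/2): {"bna":{"b":39,"hcv":33,"jif":36},"eof":[56,25],"nx":{"fzs":45,"i":77,"k":23,"q":0},"t":{"i":79,"kl":54,"sh":33,"tgq":58}}
After op 3 (replace /eof/1 71): {"bna":{"b":39,"hcv":33,"jif":36},"eof":[56,71],"nx":{"fzs":45,"i":77,"k":23,"q":0},"t":{"i":79,"kl":54,"sh":33,"tgq":58}}
After op 4 (replace /t/kl 95): {"bna":{"b":39,"hcv":33,"jif":36},"eof":[56,71],"nx":{"fzs":45,"i":77,"k":23,"q":0},"t":{"i":79,"kl":95,"sh":33,"tgq":58}}
After op 5 (add /t/hk 30): {"bna":{"b":39,"hcv":33,"jif":36},"eof":[56,71],"nx":{"fzs":45,"i":77,"k":23,"q":0},"t":{"hk":30,"i":79,"kl":95,"sh":33,"tgq":58}}
After op 6 (remove /t/hk): {"bna":{"b":39,"hcv":33,"jif":36},"eof":[56,71],"nx":{"fzs":45,"i":77,"k":23,"q":0},"t":{"i":79,"kl":95,"sh":33,"tgq":58}}
After op 7 (add /fdy 72): {"bna":{"b":39,"hcv":33,"jif":36},"eof":[56,71],"fdy":72,"nx":{"fzs":45,"i":77,"k":23,"q":0},"t":{"i":79,"kl":95,"sh":33,"tgq":58}}
After op 8 (remove /t/kl): {"bna":{"b":39,"hcv":33,"jif":36},"eof":[56,71],"fdy":72,"nx":{"fzs":45,"i":77,"k":23,"q":0},"t":{"i":79,"sh":33,"tgq":58}}
After op 9 (replace /nx/q 20): {"bna":{"b":39,"hcv":33,"jif":36},"eof":[56,71],"fdy":72,"nx":{"fzs":45,"i":77,"k":23,"q":20},"t":{"i":79,"sh":33,"tgq":58}}
After op 10 (remove /t/sh): {"bna":{"b":39,"hcv":33,"jif":36},"eof":[56,71],"fdy":72,"nx":{"fzs":45,"i":77,"k":23,"q":20},"t":{"i":79,"tgq":58}}
After op 11 (remove /eof): {"bna":{"b":39,"hcv":33,"jif":36},"fdy":72,"nx":{"fzs":45,"i":77,"k":23,"q":20},"t":{"i":79,"tgq":58}}
Size at path /nx: 4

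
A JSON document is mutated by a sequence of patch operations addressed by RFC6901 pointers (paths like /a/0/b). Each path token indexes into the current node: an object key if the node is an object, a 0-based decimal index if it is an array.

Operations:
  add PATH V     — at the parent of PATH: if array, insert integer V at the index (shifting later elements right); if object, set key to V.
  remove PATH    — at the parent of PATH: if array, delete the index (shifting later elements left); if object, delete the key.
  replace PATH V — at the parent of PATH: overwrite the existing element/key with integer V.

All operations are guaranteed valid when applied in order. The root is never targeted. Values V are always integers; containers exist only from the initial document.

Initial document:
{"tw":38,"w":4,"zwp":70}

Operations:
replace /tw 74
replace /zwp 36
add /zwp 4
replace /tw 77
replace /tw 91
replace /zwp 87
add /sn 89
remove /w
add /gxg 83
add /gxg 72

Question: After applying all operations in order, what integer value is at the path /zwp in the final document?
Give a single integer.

Answer: 87

Derivation:
After op 1 (replace /tw 74): {"tw":74,"w":4,"zwp":70}
After op 2 (replace /zwp 36): {"tw":74,"w":4,"zwp":36}
After op 3 (add /zwp 4): {"tw":74,"w":4,"zwp":4}
After op 4 (replace /tw 77): {"tw":77,"w":4,"zwp":4}
After op 5 (replace /tw 91): {"tw":91,"w":4,"zwp":4}
After op 6 (replace /zwp 87): {"tw":91,"w":4,"zwp":87}
After op 7 (add /sn 89): {"sn":89,"tw":91,"w":4,"zwp":87}
After op 8 (remove /w): {"sn":89,"tw":91,"zwp":87}
After op 9 (add /gxg 83): {"gxg":83,"sn":89,"tw":91,"zwp":87}
After op 10 (add /gxg 72): {"gxg":72,"sn":89,"tw":91,"zwp":87}
Value at /zwp: 87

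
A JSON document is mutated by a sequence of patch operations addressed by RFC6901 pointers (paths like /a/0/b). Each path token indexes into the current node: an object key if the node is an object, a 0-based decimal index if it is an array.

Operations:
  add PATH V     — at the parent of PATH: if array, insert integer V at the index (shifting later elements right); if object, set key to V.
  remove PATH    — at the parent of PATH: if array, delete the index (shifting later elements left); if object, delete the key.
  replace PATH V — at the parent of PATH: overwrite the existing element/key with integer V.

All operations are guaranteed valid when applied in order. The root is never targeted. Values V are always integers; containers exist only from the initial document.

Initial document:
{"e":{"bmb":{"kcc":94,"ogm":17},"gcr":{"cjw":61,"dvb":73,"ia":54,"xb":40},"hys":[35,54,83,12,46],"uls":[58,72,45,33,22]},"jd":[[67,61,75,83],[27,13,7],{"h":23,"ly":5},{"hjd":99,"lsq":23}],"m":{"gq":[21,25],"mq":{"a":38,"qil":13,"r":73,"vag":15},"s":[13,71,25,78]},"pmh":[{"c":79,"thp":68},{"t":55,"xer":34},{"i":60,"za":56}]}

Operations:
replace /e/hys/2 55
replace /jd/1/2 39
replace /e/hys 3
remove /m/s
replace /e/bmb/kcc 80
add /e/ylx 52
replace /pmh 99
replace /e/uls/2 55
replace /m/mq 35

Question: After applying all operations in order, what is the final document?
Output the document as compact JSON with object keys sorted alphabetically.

Answer: {"e":{"bmb":{"kcc":80,"ogm":17},"gcr":{"cjw":61,"dvb":73,"ia":54,"xb":40},"hys":3,"uls":[58,72,55,33,22],"ylx":52},"jd":[[67,61,75,83],[27,13,39],{"h":23,"ly":5},{"hjd":99,"lsq":23}],"m":{"gq":[21,25],"mq":35},"pmh":99}

Derivation:
After op 1 (replace /e/hys/2 55): {"e":{"bmb":{"kcc":94,"ogm":17},"gcr":{"cjw":61,"dvb":73,"ia":54,"xb":40},"hys":[35,54,55,12,46],"uls":[58,72,45,33,22]},"jd":[[67,61,75,83],[27,13,7],{"h":23,"ly":5},{"hjd":99,"lsq":23}],"m":{"gq":[21,25],"mq":{"a":38,"qil":13,"r":73,"vag":15},"s":[13,71,25,78]},"pmh":[{"c":79,"thp":68},{"t":55,"xer":34},{"i":60,"za":56}]}
After op 2 (replace /jd/1/2 39): {"e":{"bmb":{"kcc":94,"ogm":17},"gcr":{"cjw":61,"dvb":73,"ia":54,"xb":40},"hys":[35,54,55,12,46],"uls":[58,72,45,33,22]},"jd":[[67,61,75,83],[27,13,39],{"h":23,"ly":5},{"hjd":99,"lsq":23}],"m":{"gq":[21,25],"mq":{"a":38,"qil":13,"r":73,"vag":15},"s":[13,71,25,78]},"pmh":[{"c":79,"thp":68},{"t":55,"xer":34},{"i":60,"za":56}]}
After op 3 (replace /e/hys 3): {"e":{"bmb":{"kcc":94,"ogm":17},"gcr":{"cjw":61,"dvb":73,"ia":54,"xb":40},"hys":3,"uls":[58,72,45,33,22]},"jd":[[67,61,75,83],[27,13,39],{"h":23,"ly":5},{"hjd":99,"lsq":23}],"m":{"gq":[21,25],"mq":{"a":38,"qil":13,"r":73,"vag":15},"s":[13,71,25,78]},"pmh":[{"c":79,"thp":68},{"t":55,"xer":34},{"i":60,"za":56}]}
After op 4 (remove /m/s): {"e":{"bmb":{"kcc":94,"ogm":17},"gcr":{"cjw":61,"dvb":73,"ia":54,"xb":40},"hys":3,"uls":[58,72,45,33,22]},"jd":[[67,61,75,83],[27,13,39],{"h":23,"ly":5},{"hjd":99,"lsq":23}],"m":{"gq":[21,25],"mq":{"a":38,"qil":13,"r":73,"vag":15}},"pmh":[{"c":79,"thp":68},{"t":55,"xer":34},{"i":60,"za":56}]}
After op 5 (replace /e/bmb/kcc 80): {"e":{"bmb":{"kcc":80,"ogm":17},"gcr":{"cjw":61,"dvb":73,"ia":54,"xb":40},"hys":3,"uls":[58,72,45,33,22]},"jd":[[67,61,75,83],[27,13,39],{"h":23,"ly":5},{"hjd":99,"lsq":23}],"m":{"gq":[21,25],"mq":{"a":38,"qil":13,"r":73,"vag":15}},"pmh":[{"c":79,"thp":68},{"t":55,"xer":34},{"i":60,"za":56}]}
After op 6 (add /e/ylx 52): {"e":{"bmb":{"kcc":80,"ogm":17},"gcr":{"cjw":61,"dvb":73,"ia":54,"xb":40},"hys":3,"uls":[58,72,45,33,22],"ylx":52},"jd":[[67,61,75,83],[27,13,39],{"h":23,"ly":5},{"hjd":99,"lsq":23}],"m":{"gq":[21,25],"mq":{"a":38,"qil":13,"r":73,"vag":15}},"pmh":[{"c":79,"thp":68},{"t":55,"xer":34},{"i":60,"za":56}]}
After op 7 (replace /pmh 99): {"e":{"bmb":{"kcc":80,"ogm":17},"gcr":{"cjw":61,"dvb":73,"ia":54,"xb":40},"hys":3,"uls":[58,72,45,33,22],"ylx":52},"jd":[[67,61,75,83],[27,13,39],{"h":23,"ly":5},{"hjd":99,"lsq":23}],"m":{"gq":[21,25],"mq":{"a":38,"qil":13,"r":73,"vag":15}},"pmh":99}
After op 8 (replace /e/uls/2 55): {"e":{"bmb":{"kcc":80,"ogm":17},"gcr":{"cjw":61,"dvb":73,"ia":54,"xb":40},"hys":3,"uls":[58,72,55,33,22],"ylx":52},"jd":[[67,61,75,83],[27,13,39],{"h":23,"ly":5},{"hjd":99,"lsq":23}],"m":{"gq":[21,25],"mq":{"a":38,"qil":13,"r":73,"vag":15}},"pmh":99}
After op 9 (replace /m/mq 35): {"e":{"bmb":{"kcc":80,"ogm":17},"gcr":{"cjw":61,"dvb":73,"ia":54,"xb":40},"hys":3,"uls":[58,72,55,33,22],"ylx":52},"jd":[[67,61,75,83],[27,13,39],{"h":23,"ly":5},{"hjd":99,"lsq":23}],"m":{"gq":[21,25],"mq":35},"pmh":99}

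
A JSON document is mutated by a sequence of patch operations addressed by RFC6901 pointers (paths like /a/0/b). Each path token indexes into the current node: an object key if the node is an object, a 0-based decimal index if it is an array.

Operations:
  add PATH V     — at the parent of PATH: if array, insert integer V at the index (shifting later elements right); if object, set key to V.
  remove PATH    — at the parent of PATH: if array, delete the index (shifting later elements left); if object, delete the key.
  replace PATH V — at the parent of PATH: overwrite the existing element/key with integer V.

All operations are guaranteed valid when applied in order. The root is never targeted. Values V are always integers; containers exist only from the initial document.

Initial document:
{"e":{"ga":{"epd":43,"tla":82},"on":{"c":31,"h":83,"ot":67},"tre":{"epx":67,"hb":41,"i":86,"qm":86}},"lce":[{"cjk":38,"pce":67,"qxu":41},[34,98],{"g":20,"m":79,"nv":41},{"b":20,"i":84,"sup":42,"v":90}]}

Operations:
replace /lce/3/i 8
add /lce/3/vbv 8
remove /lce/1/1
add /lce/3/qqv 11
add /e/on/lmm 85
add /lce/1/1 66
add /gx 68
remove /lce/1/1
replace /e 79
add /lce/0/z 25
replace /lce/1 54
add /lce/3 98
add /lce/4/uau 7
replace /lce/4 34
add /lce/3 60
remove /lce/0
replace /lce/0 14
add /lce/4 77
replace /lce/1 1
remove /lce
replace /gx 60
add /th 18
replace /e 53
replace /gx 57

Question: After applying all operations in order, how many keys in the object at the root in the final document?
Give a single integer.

After op 1 (replace /lce/3/i 8): {"e":{"ga":{"epd":43,"tla":82},"on":{"c":31,"h":83,"ot":67},"tre":{"epx":67,"hb":41,"i":86,"qm":86}},"lce":[{"cjk":38,"pce":67,"qxu":41},[34,98],{"g":20,"m":79,"nv":41},{"b":20,"i":8,"sup":42,"v":90}]}
After op 2 (add /lce/3/vbv 8): {"e":{"ga":{"epd":43,"tla":82},"on":{"c":31,"h":83,"ot":67},"tre":{"epx":67,"hb":41,"i":86,"qm":86}},"lce":[{"cjk":38,"pce":67,"qxu":41},[34,98],{"g":20,"m":79,"nv":41},{"b":20,"i":8,"sup":42,"v":90,"vbv":8}]}
After op 3 (remove /lce/1/1): {"e":{"ga":{"epd":43,"tla":82},"on":{"c":31,"h":83,"ot":67},"tre":{"epx":67,"hb":41,"i":86,"qm":86}},"lce":[{"cjk":38,"pce":67,"qxu":41},[34],{"g":20,"m":79,"nv":41},{"b":20,"i":8,"sup":42,"v":90,"vbv":8}]}
After op 4 (add /lce/3/qqv 11): {"e":{"ga":{"epd":43,"tla":82},"on":{"c":31,"h":83,"ot":67},"tre":{"epx":67,"hb":41,"i":86,"qm":86}},"lce":[{"cjk":38,"pce":67,"qxu":41},[34],{"g":20,"m":79,"nv":41},{"b":20,"i":8,"qqv":11,"sup":42,"v":90,"vbv":8}]}
After op 5 (add /e/on/lmm 85): {"e":{"ga":{"epd":43,"tla":82},"on":{"c":31,"h":83,"lmm":85,"ot":67},"tre":{"epx":67,"hb":41,"i":86,"qm":86}},"lce":[{"cjk":38,"pce":67,"qxu":41},[34],{"g":20,"m":79,"nv":41},{"b":20,"i":8,"qqv":11,"sup":42,"v":90,"vbv":8}]}
After op 6 (add /lce/1/1 66): {"e":{"ga":{"epd":43,"tla":82},"on":{"c":31,"h":83,"lmm":85,"ot":67},"tre":{"epx":67,"hb":41,"i":86,"qm":86}},"lce":[{"cjk":38,"pce":67,"qxu":41},[34,66],{"g":20,"m":79,"nv":41},{"b":20,"i":8,"qqv":11,"sup":42,"v":90,"vbv":8}]}
After op 7 (add /gx 68): {"e":{"ga":{"epd":43,"tla":82},"on":{"c":31,"h":83,"lmm":85,"ot":67},"tre":{"epx":67,"hb":41,"i":86,"qm":86}},"gx":68,"lce":[{"cjk":38,"pce":67,"qxu":41},[34,66],{"g":20,"m":79,"nv":41},{"b":20,"i":8,"qqv":11,"sup":42,"v":90,"vbv":8}]}
After op 8 (remove /lce/1/1): {"e":{"ga":{"epd":43,"tla":82},"on":{"c":31,"h":83,"lmm":85,"ot":67},"tre":{"epx":67,"hb":41,"i":86,"qm":86}},"gx":68,"lce":[{"cjk":38,"pce":67,"qxu":41},[34],{"g":20,"m":79,"nv":41},{"b":20,"i":8,"qqv":11,"sup":42,"v":90,"vbv":8}]}
After op 9 (replace /e 79): {"e":79,"gx":68,"lce":[{"cjk":38,"pce":67,"qxu":41},[34],{"g":20,"m":79,"nv":41},{"b":20,"i":8,"qqv":11,"sup":42,"v":90,"vbv":8}]}
After op 10 (add /lce/0/z 25): {"e":79,"gx":68,"lce":[{"cjk":38,"pce":67,"qxu":41,"z":25},[34],{"g":20,"m":79,"nv":41},{"b":20,"i":8,"qqv":11,"sup":42,"v":90,"vbv":8}]}
After op 11 (replace /lce/1 54): {"e":79,"gx":68,"lce":[{"cjk":38,"pce":67,"qxu":41,"z":25},54,{"g":20,"m":79,"nv":41},{"b":20,"i":8,"qqv":11,"sup":42,"v":90,"vbv":8}]}
After op 12 (add /lce/3 98): {"e":79,"gx":68,"lce":[{"cjk":38,"pce":67,"qxu":41,"z":25},54,{"g":20,"m":79,"nv":41},98,{"b":20,"i":8,"qqv":11,"sup":42,"v":90,"vbv":8}]}
After op 13 (add /lce/4/uau 7): {"e":79,"gx":68,"lce":[{"cjk":38,"pce":67,"qxu":41,"z":25},54,{"g":20,"m":79,"nv":41},98,{"b":20,"i":8,"qqv":11,"sup":42,"uau":7,"v":90,"vbv":8}]}
After op 14 (replace /lce/4 34): {"e":79,"gx":68,"lce":[{"cjk":38,"pce":67,"qxu":41,"z":25},54,{"g":20,"m":79,"nv":41},98,34]}
After op 15 (add /lce/3 60): {"e":79,"gx":68,"lce":[{"cjk":38,"pce":67,"qxu":41,"z":25},54,{"g":20,"m":79,"nv":41},60,98,34]}
After op 16 (remove /lce/0): {"e":79,"gx":68,"lce":[54,{"g":20,"m":79,"nv":41},60,98,34]}
After op 17 (replace /lce/0 14): {"e":79,"gx":68,"lce":[14,{"g":20,"m":79,"nv":41},60,98,34]}
After op 18 (add /lce/4 77): {"e":79,"gx":68,"lce":[14,{"g":20,"m":79,"nv":41},60,98,77,34]}
After op 19 (replace /lce/1 1): {"e":79,"gx":68,"lce":[14,1,60,98,77,34]}
After op 20 (remove /lce): {"e":79,"gx":68}
After op 21 (replace /gx 60): {"e":79,"gx":60}
After op 22 (add /th 18): {"e":79,"gx":60,"th":18}
After op 23 (replace /e 53): {"e":53,"gx":60,"th":18}
After op 24 (replace /gx 57): {"e":53,"gx":57,"th":18}
Size at the root: 3

Answer: 3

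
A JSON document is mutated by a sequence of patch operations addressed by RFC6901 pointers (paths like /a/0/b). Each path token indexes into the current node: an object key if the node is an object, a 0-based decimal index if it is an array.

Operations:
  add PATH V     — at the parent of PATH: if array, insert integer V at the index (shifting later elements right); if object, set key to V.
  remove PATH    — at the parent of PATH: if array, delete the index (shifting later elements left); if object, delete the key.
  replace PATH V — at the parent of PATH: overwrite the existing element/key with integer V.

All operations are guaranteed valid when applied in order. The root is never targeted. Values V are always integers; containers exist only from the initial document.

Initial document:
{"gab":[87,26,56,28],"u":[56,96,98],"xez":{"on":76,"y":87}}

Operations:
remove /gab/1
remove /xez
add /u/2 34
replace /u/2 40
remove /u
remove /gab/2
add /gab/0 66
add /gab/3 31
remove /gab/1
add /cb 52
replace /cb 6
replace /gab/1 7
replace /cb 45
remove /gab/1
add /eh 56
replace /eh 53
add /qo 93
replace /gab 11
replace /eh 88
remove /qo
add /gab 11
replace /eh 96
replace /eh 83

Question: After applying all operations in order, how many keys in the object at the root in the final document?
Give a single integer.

After op 1 (remove /gab/1): {"gab":[87,56,28],"u":[56,96,98],"xez":{"on":76,"y":87}}
After op 2 (remove /xez): {"gab":[87,56,28],"u":[56,96,98]}
After op 3 (add /u/2 34): {"gab":[87,56,28],"u":[56,96,34,98]}
After op 4 (replace /u/2 40): {"gab":[87,56,28],"u":[56,96,40,98]}
After op 5 (remove /u): {"gab":[87,56,28]}
After op 6 (remove /gab/2): {"gab":[87,56]}
After op 7 (add /gab/0 66): {"gab":[66,87,56]}
After op 8 (add /gab/3 31): {"gab":[66,87,56,31]}
After op 9 (remove /gab/1): {"gab":[66,56,31]}
After op 10 (add /cb 52): {"cb":52,"gab":[66,56,31]}
After op 11 (replace /cb 6): {"cb":6,"gab":[66,56,31]}
After op 12 (replace /gab/1 7): {"cb":6,"gab":[66,7,31]}
After op 13 (replace /cb 45): {"cb":45,"gab":[66,7,31]}
After op 14 (remove /gab/1): {"cb":45,"gab":[66,31]}
After op 15 (add /eh 56): {"cb":45,"eh":56,"gab":[66,31]}
After op 16 (replace /eh 53): {"cb":45,"eh":53,"gab":[66,31]}
After op 17 (add /qo 93): {"cb":45,"eh":53,"gab":[66,31],"qo":93}
After op 18 (replace /gab 11): {"cb":45,"eh":53,"gab":11,"qo":93}
After op 19 (replace /eh 88): {"cb":45,"eh":88,"gab":11,"qo":93}
After op 20 (remove /qo): {"cb":45,"eh":88,"gab":11}
After op 21 (add /gab 11): {"cb":45,"eh":88,"gab":11}
After op 22 (replace /eh 96): {"cb":45,"eh":96,"gab":11}
After op 23 (replace /eh 83): {"cb":45,"eh":83,"gab":11}
Size at the root: 3

Answer: 3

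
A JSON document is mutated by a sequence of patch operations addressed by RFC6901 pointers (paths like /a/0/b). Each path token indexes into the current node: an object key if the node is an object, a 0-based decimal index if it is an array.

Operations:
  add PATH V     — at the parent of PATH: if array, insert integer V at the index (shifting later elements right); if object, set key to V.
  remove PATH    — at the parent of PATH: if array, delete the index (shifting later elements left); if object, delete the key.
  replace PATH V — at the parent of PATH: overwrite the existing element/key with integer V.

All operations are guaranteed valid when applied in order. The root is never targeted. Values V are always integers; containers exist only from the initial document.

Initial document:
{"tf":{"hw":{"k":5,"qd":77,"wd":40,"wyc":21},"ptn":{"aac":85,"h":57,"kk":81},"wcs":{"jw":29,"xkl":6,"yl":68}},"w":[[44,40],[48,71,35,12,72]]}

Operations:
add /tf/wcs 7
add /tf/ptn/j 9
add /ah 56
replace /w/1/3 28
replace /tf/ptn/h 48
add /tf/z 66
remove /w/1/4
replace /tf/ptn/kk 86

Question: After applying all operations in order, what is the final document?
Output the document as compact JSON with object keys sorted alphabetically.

Answer: {"ah":56,"tf":{"hw":{"k":5,"qd":77,"wd":40,"wyc":21},"ptn":{"aac":85,"h":48,"j":9,"kk":86},"wcs":7,"z":66},"w":[[44,40],[48,71,35,28]]}

Derivation:
After op 1 (add /tf/wcs 7): {"tf":{"hw":{"k":5,"qd":77,"wd":40,"wyc":21},"ptn":{"aac":85,"h":57,"kk":81},"wcs":7},"w":[[44,40],[48,71,35,12,72]]}
After op 2 (add /tf/ptn/j 9): {"tf":{"hw":{"k":5,"qd":77,"wd":40,"wyc":21},"ptn":{"aac":85,"h":57,"j":9,"kk":81},"wcs":7},"w":[[44,40],[48,71,35,12,72]]}
After op 3 (add /ah 56): {"ah":56,"tf":{"hw":{"k":5,"qd":77,"wd":40,"wyc":21},"ptn":{"aac":85,"h":57,"j":9,"kk":81},"wcs":7},"w":[[44,40],[48,71,35,12,72]]}
After op 4 (replace /w/1/3 28): {"ah":56,"tf":{"hw":{"k":5,"qd":77,"wd":40,"wyc":21},"ptn":{"aac":85,"h":57,"j":9,"kk":81},"wcs":7},"w":[[44,40],[48,71,35,28,72]]}
After op 5 (replace /tf/ptn/h 48): {"ah":56,"tf":{"hw":{"k":5,"qd":77,"wd":40,"wyc":21},"ptn":{"aac":85,"h":48,"j":9,"kk":81},"wcs":7},"w":[[44,40],[48,71,35,28,72]]}
After op 6 (add /tf/z 66): {"ah":56,"tf":{"hw":{"k":5,"qd":77,"wd":40,"wyc":21},"ptn":{"aac":85,"h":48,"j":9,"kk":81},"wcs":7,"z":66},"w":[[44,40],[48,71,35,28,72]]}
After op 7 (remove /w/1/4): {"ah":56,"tf":{"hw":{"k":5,"qd":77,"wd":40,"wyc":21},"ptn":{"aac":85,"h":48,"j":9,"kk":81},"wcs":7,"z":66},"w":[[44,40],[48,71,35,28]]}
After op 8 (replace /tf/ptn/kk 86): {"ah":56,"tf":{"hw":{"k":5,"qd":77,"wd":40,"wyc":21},"ptn":{"aac":85,"h":48,"j":9,"kk":86},"wcs":7,"z":66},"w":[[44,40],[48,71,35,28]]}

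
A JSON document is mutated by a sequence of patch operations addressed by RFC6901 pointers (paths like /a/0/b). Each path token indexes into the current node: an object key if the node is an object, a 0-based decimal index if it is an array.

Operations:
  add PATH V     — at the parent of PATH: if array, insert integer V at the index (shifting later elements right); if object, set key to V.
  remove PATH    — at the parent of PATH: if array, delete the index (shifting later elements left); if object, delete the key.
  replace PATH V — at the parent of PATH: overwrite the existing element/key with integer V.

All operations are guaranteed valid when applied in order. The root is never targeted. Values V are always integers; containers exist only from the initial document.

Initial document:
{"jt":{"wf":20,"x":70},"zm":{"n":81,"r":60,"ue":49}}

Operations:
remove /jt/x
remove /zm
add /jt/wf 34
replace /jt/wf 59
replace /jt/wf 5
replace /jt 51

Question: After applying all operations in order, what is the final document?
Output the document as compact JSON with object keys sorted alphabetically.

Answer: {"jt":51}

Derivation:
After op 1 (remove /jt/x): {"jt":{"wf":20},"zm":{"n":81,"r":60,"ue":49}}
After op 2 (remove /zm): {"jt":{"wf":20}}
After op 3 (add /jt/wf 34): {"jt":{"wf":34}}
After op 4 (replace /jt/wf 59): {"jt":{"wf":59}}
After op 5 (replace /jt/wf 5): {"jt":{"wf":5}}
After op 6 (replace /jt 51): {"jt":51}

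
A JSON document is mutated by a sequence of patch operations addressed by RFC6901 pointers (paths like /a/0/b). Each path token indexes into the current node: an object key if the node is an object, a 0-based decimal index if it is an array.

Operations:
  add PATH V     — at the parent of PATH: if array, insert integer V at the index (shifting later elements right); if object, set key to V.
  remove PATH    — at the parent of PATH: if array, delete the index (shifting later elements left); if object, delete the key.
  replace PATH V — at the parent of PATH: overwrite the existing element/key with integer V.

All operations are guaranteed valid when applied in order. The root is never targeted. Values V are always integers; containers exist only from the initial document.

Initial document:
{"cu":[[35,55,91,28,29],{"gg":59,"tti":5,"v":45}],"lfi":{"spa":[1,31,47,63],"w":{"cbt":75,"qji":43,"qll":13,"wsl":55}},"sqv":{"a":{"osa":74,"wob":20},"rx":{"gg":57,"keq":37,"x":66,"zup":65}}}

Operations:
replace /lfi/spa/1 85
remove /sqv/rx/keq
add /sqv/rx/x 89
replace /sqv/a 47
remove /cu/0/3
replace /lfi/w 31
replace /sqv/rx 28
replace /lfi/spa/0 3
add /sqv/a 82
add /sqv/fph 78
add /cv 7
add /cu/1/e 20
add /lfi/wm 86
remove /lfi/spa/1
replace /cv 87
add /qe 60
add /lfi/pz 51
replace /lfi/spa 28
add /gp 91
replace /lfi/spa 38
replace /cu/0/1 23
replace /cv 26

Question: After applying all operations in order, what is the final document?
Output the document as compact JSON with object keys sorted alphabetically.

Answer: {"cu":[[35,23,91,29],{"e":20,"gg":59,"tti":5,"v":45}],"cv":26,"gp":91,"lfi":{"pz":51,"spa":38,"w":31,"wm":86},"qe":60,"sqv":{"a":82,"fph":78,"rx":28}}

Derivation:
After op 1 (replace /lfi/spa/1 85): {"cu":[[35,55,91,28,29],{"gg":59,"tti":5,"v":45}],"lfi":{"spa":[1,85,47,63],"w":{"cbt":75,"qji":43,"qll":13,"wsl":55}},"sqv":{"a":{"osa":74,"wob":20},"rx":{"gg":57,"keq":37,"x":66,"zup":65}}}
After op 2 (remove /sqv/rx/keq): {"cu":[[35,55,91,28,29],{"gg":59,"tti":5,"v":45}],"lfi":{"spa":[1,85,47,63],"w":{"cbt":75,"qji":43,"qll":13,"wsl":55}},"sqv":{"a":{"osa":74,"wob":20},"rx":{"gg":57,"x":66,"zup":65}}}
After op 3 (add /sqv/rx/x 89): {"cu":[[35,55,91,28,29],{"gg":59,"tti":5,"v":45}],"lfi":{"spa":[1,85,47,63],"w":{"cbt":75,"qji":43,"qll":13,"wsl":55}},"sqv":{"a":{"osa":74,"wob":20},"rx":{"gg":57,"x":89,"zup":65}}}
After op 4 (replace /sqv/a 47): {"cu":[[35,55,91,28,29],{"gg":59,"tti":5,"v":45}],"lfi":{"spa":[1,85,47,63],"w":{"cbt":75,"qji":43,"qll":13,"wsl":55}},"sqv":{"a":47,"rx":{"gg":57,"x":89,"zup":65}}}
After op 5 (remove /cu/0/3): {"cu":[[35,55,91,29],{"gg":59,"tti":5,"v":45}],"lfi":{"spa":[1,85,47,63],"w":{"cbt":75,"qji":43,"qll":13,"wsl":55}},"sqv":{"a":47,"rx":{"gg":57,"x":89,"zup":65}}}
After op 6 (replace /lfi/w 31): {"cu":[[35,55,91,29],{"gg":59,"tti":5,"v":45}],"lfi":{"spa":[1,85,47,63],"w":31},"sqv":{"a":47,"rx":{"gg":57,"x":89,"zup":65}}}
After op 7 (replace /sqv/rx 28): {"cu":[[35,55,91,29],{"gg":59,"tti":5,"v":45}],"lfi":{"spa":[1,85,47,63],"w":31},"sqv":{"a":47,"rx":28}}
After op 8 (replace /lfi/spa/0 3): {"cu":[[35,55,91,29],{"gg":59,"tti":5,"v":45}],"lfi":{"spa":[3,85,47,63],"w":31},"sqv":{"a":47,"rx":28}}
After op 9 (add /sqv/a 82): {"cu":[[35,55,91,29],{"gg":59,"tti":5,"v":45}],"lfi":{"spa":[3,85,47,63],"w":31},"sqv":{"a":82,"rx":28}}
After op 10 (add /sqv/fph 78): {"cu":[[35,55,91,29],{"gg":59,"tti":5,"v":45}],"lfi":{"spa":[3,85,47,63],"w":31},"sqv":{"a":82,"fph":78,"rx":28}}
After op 11 (add /cv 7): {"cu":[[35,55,91,29],{"gg":59,"tti":5,"v":45}],"cv":7,"lfi":{"spa":[3,85,47,63],"w":31},"sqv":{"a":82,"fph":78,"rx":28}}
After op 12 (add /cu/1/e 20): {"cu":[[35,55,91,29],{"e":20,"gg":59,"tti":5,"v":45}],"cv":7,"lfi":{"spa":[3,85,47,63],"w":31},"sqv":{"a":82,"fph":78,"rx":28}}
After op 13 (add /lfi/wm 86): {"cu":[[35,55,91,29],{"e":20,"gg":59,"tti":5,"v":45}],"cv":7,"lfi":{"spa":[3,85,47,63],"w":31,"wm":86},"sqv":{"a":82,"fph":78,"rx":28}}
After op 14 (remove /lfi/spa/1): {"cu":[[35,55,91,29],{"e":20,"gg":59,"tti":5,"v":45}],"cv":7,"lfi":{"spa":[3,47,63],"w":31,"wm":86},"sqv":{"a":82,"fph":78,"rx":28}}
After op 15 (replace /cv 87): {"cu":[[35,55,91,29],{"e":20,"gg":59,"tti":5,"v":45}],"cv":87,"lfi":{"spa":[3,47,63],"w":31,"wm":86},"sqv":{"a":82,"fph":78,"rx":28}}
After op 16 (add /qe 60): {"cu":[[35,55,91,29],{"e":20,"gg":59,"tti":5,"v":45}],"cv":87,"lfi":{"spa":[3,47,63],"w":31,"wm":86},"qe":60,"sqv":{"a":82,"fph":78,"rx":28}}
After op 17 (add /lfi/pz 51): {"cu":[[35,55,91,29],{"e":20,"gg":59,"tti":5,"v":45}],"cv":87,"lfi":{"pz":51,"spa":[3,47,63],"w":31,"wm":86},"qe":60,"sqv":{"a":82,"fph":78,"rx":28}}
After op 18 (replace /lfi/spa 28): {"cu":[[35,55,91,29],{"e":20,"gg":59,"tti":5,"v":45}],"cv":87,"lfi":{"pz":51,"spa":28,"w":31,"wm":86},"qe":60,"sqv":{"a":82,"fph":78,"rx":28}}
After op 19 (add /gp 91): {"cu":[[35,55,91,29],{"e":20,"gg":59,"tti":5,"v":45}],"cv":87,"gp":91,"lfi":{"pz":51,"spa":28,"w":31,"wm":86},"qe":60,"sqv":{"a":82,"fph":78,"rx":28}}
After op 20 (replace /lfi/spa 38): {"cu":[[35,55,91,29],{"e":20,"gg":59,"tti":5,"v":45}],"cv":87,"gp":91,"lfi":{"pz":51,"spa":38,"w":31,"wm":86},"qe":60,"sqv":{"a":82,"fph":78,"rx":28}}
After op 21 (replace /cu/0/1 23): {"cu":[[35,23,91,29],{"e":20,"gg":59,"tti":5,"v":45}],"cv":87,"gp":91,"lfi":{"pz":51,"spa":38,"w":31,"wm":86},"qe":60,"sqv":{"a":82,"fph":78,"rx":28}}
After op 22 (replace /cv 26): {"cu":[[35,23,91,29],{"e":20,"gg":59,"tti":5,"v":45}],"cv":26,"gp":91,"lfi":{"pz":51,"spa":38,"w":31,"wm":86},"qe":60,"sqv":{"a":82,"fph":78,"rx":28}}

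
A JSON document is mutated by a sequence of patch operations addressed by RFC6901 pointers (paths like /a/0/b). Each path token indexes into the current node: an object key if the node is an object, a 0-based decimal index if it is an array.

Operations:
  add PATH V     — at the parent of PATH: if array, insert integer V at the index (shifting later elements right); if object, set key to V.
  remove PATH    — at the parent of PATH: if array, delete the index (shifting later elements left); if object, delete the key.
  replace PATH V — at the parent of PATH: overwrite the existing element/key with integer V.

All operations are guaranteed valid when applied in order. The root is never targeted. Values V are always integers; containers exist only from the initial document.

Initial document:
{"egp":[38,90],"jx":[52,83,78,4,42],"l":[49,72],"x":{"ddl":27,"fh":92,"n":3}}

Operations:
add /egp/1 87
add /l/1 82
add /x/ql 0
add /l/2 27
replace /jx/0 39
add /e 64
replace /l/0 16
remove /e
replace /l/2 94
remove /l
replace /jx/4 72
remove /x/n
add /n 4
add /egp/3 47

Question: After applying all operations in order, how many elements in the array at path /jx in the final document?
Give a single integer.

After op 1 (add /egp/1 87): {"egp":[38,87,90],"jx":[52,83,78,4,42],"l":[49,72],"x":{"ddl":27,"fh":92,"n":3}}
After op 2 (add /l/1 82): {"egp":[38,87,90],"jx":[52,83,78,4,42],"l":[49,82,72],"x":{"ddl":27,"fh":92,"n":3}}
After op 3 (add /x/ql 0): {"egp":[38,87,90],"jx":[52,83,78,4,42],"l":[49,82,72],"x":{"ddl":27,"fh":92,"n":3,"ql":0}}
After op 4 (add /l/2 27): {"egp":[38,87,90],"jx":[52,83,78,4,42],"l":[49,82,27,72],"x":{"ddl":27,"fh":92,"n":3,"ql":0}}
After op 5 (replace /jx/0 39): {"egp":[38,87,90],"jx":[39,83,78,4,42],"l":[49,82,27,72],"x":{"ddl":27,"fh":92,"n":3,"ql":0}}
After op 6 (add /e 64): {"e":64,"egp":[38,87,90],"jx":[39,83,78,4,42],"l":[49,82,27,72],"x":{"ddl":27,"fh":92,"n":3,"ql":0}}
After op 7 (replace /l/0 16): {"e":64,"egp":[38,87,90],"jx":[39,83,78,4,42],"l":[16,82,27,72],"x":{"ddl":27,"fh":92,"n":3,"ql":0}}
After op 8 (remove /e): {"egp":[38,87,90],"jx":[39,83,78,4,42],"l":[16,82,27,72],"x":{"ddl":27,"fh":92,"n":3,"ql":0}}
After op 9 (replace /l/2 94): {"egp":[38,87,90],"jx":[39,83,78,4,42],"l":[16,82,94,72],"x":{"ddl":27,"fh":92,"n":3,"ql":0}}
After op 10 (remove /l): {"egp":[38,87,90],"jx":[39,83,78,4,42],"x":{"ddl":27,"fh":92,"n":3,"ql":0}}
After op 11 (replace /jx/4 72): {"egp":[38,87,90],"jx":[39,83,78,4,72],"x":{"ddl":27,"fh":92,"n":3,"ql":0}}
After op 12 (remove /x/n): {"egp":[38,87,90],"jx":[39,83,78,4,72],"x":{"ddl":27,"fh":92,"ql":0}}
After op 13 (add /n 4): {"egp":[38,87,90],"jx":[39,83,78,4,72],"n":4,"x":{"ddl":27,"fh":92,"ql":0}}
After op 14 (add /egp/3 47): {"egp":[38,87,90,47],"jx":[39,83,78,4,72],"n":4,"x":{"ddl":27,"fh":92,"ql":0}}
Size at path /jx: 5

Answer: 5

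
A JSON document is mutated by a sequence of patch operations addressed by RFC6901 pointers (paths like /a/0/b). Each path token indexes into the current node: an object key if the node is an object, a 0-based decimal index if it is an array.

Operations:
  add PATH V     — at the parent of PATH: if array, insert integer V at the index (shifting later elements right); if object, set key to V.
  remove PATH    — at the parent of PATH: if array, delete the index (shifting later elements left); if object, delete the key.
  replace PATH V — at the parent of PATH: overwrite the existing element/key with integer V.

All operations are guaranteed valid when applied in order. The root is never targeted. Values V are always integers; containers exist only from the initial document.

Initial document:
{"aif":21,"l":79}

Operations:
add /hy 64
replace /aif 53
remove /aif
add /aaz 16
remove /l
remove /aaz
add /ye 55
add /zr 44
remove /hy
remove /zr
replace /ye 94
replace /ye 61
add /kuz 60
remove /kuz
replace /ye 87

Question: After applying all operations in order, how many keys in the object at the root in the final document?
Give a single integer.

After op 1 (add /hy 64): {"aif":21,"hy":64,"l":79}
After op 2 (replace /aif 53): {"aif":53,"hy":64,"l":79}
After op 3 (remove /aif): {"hy":64,"l":79}
After op 4 (add /aaz 16): {"aaz":16,"hy":64,"l":79}
After op 5 (remove /l): {"aaz":16,"hy":64}
After op 6 (remove /aaz): {"hy":64}
After op 7 (add /ye 55): {"hy":64,"ye":55}
After op 8 (add /zr 44): {"hy":64,"ye":55,"zr":44}
After op 9 (remove /hy): {"ye":55,"zr":44}
After op 10 (remove /zr): {"ye":55}
After op 11 (replace /ye 94): {"ye":94}
After op 12 (replace /ye 61): {"ye":61}
After op 13 (add /kuz 60): {"kuz":60,"ye":61}
After op 14 (remove /kuz): {"ye":61}
After op 15 (replace /ye 87): {"ye":87}
Size at the root: 1

Answer: 1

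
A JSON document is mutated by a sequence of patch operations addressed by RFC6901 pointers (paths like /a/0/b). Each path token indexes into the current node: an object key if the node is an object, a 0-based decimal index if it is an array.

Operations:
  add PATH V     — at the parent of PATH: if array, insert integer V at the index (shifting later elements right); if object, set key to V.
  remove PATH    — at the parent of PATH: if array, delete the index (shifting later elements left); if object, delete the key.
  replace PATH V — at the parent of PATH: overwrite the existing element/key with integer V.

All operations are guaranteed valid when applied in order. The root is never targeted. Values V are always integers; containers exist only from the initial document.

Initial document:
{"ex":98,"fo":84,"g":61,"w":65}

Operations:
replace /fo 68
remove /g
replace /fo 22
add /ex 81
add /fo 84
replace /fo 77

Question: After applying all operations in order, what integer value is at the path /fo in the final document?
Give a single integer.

Answer: 77

Derivation:
After op 1 (replace /fo 68): {"ex":98,"fo":68,"g":61,"w":65}
After op 2 (remove /g): {"ex":98,"fo":68,"w":65}
After op 3 (replace /fo 22): {"ex":98,"fo":22,"w":65}
After op 4 (add /ex 81): {"ex":81,"fo":22,"w":65}
After op 5 (add /fo 84): {"ex":81,"fo":84,"w":65}
After op 6 (replace /fo 77): {"ex":81,"fo":77,"w":65}
Value at /fo: 77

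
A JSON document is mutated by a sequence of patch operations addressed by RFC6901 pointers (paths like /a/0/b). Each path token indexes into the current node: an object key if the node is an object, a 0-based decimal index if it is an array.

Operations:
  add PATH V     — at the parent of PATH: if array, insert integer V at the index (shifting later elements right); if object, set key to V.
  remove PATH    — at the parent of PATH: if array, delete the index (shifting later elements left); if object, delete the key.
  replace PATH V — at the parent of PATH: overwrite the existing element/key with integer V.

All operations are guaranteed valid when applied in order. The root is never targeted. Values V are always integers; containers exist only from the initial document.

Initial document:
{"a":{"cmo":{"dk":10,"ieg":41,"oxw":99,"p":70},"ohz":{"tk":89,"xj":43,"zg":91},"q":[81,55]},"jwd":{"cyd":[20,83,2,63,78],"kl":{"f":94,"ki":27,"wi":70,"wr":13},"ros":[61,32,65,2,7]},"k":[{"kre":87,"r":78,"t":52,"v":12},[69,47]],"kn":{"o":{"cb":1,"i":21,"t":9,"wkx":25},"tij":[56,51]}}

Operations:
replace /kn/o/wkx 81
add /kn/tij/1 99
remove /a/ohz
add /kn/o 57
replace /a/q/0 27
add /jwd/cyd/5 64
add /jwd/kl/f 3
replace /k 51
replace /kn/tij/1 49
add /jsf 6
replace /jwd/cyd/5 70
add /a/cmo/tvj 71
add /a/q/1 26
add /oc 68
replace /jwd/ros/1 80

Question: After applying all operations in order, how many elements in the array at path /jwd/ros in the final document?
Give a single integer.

After op 1 (replace /kn/o/wkx 81): {"a":{"cmo":{"dk":10,"ieg":41,"oxw":99,"p":70},"ohz":{"tk":89,"xj":43,"zg":91},"q":[81,55]},"jwd":{"cyd":[20,83,2,63,78],"kl":{"f":94,"ki":27,"wi":70,"wr":13},"ros":[61,32,65,2,7]},"k":[{"kre":87,"r":78,"t":52,"v":12},[69,47]],"kn":{"o":{"cb":1,"i":21,"t":9,"wkx":81},"tij":[56,51]}}
After op 2 (add /kn/tij/1 99): {"a":{"cmo":{"dk":10,"ieg":41,"oxw":99,"p":70},"ohz":{"tk":89,"xj":43,"zg":91},"q":[81,55]},"jwd":{"cyd":[20,83,2,63,78],"kl":{"f":94,"ki":27,"wi":70,"wr":13},"ros":[61,32,65,2,7]},"k":[{"kre":87,"r":78,"t":52,"v":12},[69,47]],"kn":{"o":{"cb":1,"i":21,"t":9,"wkx":81},"tij":[56,99,51]}}
After op 3 (remove /a/ohz): {"a":{"cmo":{"dk":10,"ieg":41,"oxw":99,"p":70},"q":[81,55]},"jwd":{"cyd":[20,83,2,63,78],"kl":{"f":94,"ki":27,"wi":70,"wr":13},"ros":[61,32,65,2,7]},"k":[{"kre":87,"r":78,"t":52,"v":12},[69,47]],"kn":{"o":{"cb":1,"i":21,"t":9,"wkx":81},"tij":[56,99,51]}}
After op 4 (add /kn/o 57): {"a":{"cmo":{"dk":10,"ieg":41,"oxw":99,"p":70},"q":[81,55]},"jwd":{"cyd":[20,83,2,63,78],"kl":{"f":94,"ki":27,"wi":70,"wr":13},"ros":[61,32,65,2,7]},"k":[{"kre":87,"r":78,"t":52,"v":12},[69,47]],"kn":{"o":57,"tij":[56,99,51]}}
After op 5 (replace /a/q/0 27): {"a":{"cmo":{"dk":10,"ieg":41,"oxw":99,"p":70},"q":[27,55]},"jwd":{"cyd":[20,83,2,63,78],"kl":{"f":94,"ki":27,"wi":70,"wr":13},"ros":[61,32,65,2,7]},"k":[{"kre":87,"r":78,"t":52,"v":12},[69,47]],"kn":{"o":57,"tij":[56,99,51]}}
After op 6 (add /jwd/cyd/5 64): {"a":{"cmo":{"dk":10,"ieg":41,"oxw":99,"p":70},"q":[27,55]},"jwd":{"cyd":[20,83,2,63,78,64],"kl":{"f":94,"ki":27,"wi":70,"wr":13},"ros":[61,32,65,2,7]},"k":[{"kre":87,"r":78,"t":52,"v":12},[69,47]],"kn":{"o":57,"tij":[56,99,51]}}
After op 7 (add /jwd/kl/f 3): {"a":{"cmo":{"dk":10,"ieg":41,"oxw":99,"p":70},"q":[27,55]},"jwd":{"cyd":[20,83,2,63,78,64],"kl":{"f":3,"ki":27,"wi":70,"wr":13},"ros":[61,32,65,2,7]},"k":[{"kre":87,"r":78,"t":52,"v":12},[69,47]],"kn":{"o":57,"tij":[56,99,51]}}
After op 8 (replace /k 51): {"a":{"cmo":{"dk":10,"ieg":41,"oxw":99,"p":70},"q":[27,55]},"jwd":{"cyd":[20,83,2,63,78,64],"kl":{"f":3,"ki":27,"wi":70,"wr":13},"ros":[61,32,65,2,7]},"k":51,"kn":{"o":57,"tij":[56,99,51]}}
After op 9 (replace /kn/tij/1 49): {"a":{"cmo":{"dk":10,"ieg":41,"oxw":99,"p":70},"q":[27,55]},"jwd":{"cyd":[20,83,2,63,78,64],"kl":{"f":3,"ki":27,"wi":70,"wr":13},"ros":[61,32,65,2,7]},"k":51,"kn":{"o":57,"tij":[56,49,51]}}
After op 10 (add /jsf 6): {"a":{"cmo":{"dk":10,"ieg":41,"oxw":99,"p":70},"q":[27,55]},"jsf":6,"jwd":{"cyd":[20,83,2,63,78,64],"kl":{"f":3,"ki":27,"wi":70,"wr":13},"ros":[61,32,65,2,7]},"k":51,"kn":{"o":57,"tij":[56,49,51]}}
After op 11 (replace /jwd/cyd/5 70): {"a":{"cmo":{"dk":10,"ieg":41,"oxw":99,"p":70},"q":[27,55]},"jsf":6,"jwd":{"cyd":[20,83,2,63,78,70],"kl":{"f":3,"ki":27,"wi":70,"wr":13},"ros":[61,32,65,2,7]},"k":51,"kn":{"o":57,"tij":[56,49,51]}}
After op 12 (add /a/cmo/tvj 71): {"a":{"cmo":{"dk":10,"ieg":41,"oxw":99,"p":70,"tvj":71},"q":[27,55]},"jsf":6,"jwd":{"cyd":[20,83,2,63,78,70],"kl":{"f":3,"ki":27,"wi":70,"wr":13},"ros":[61,32,65,2,7]},"k":51,"kn":{"o":57,"tij":[56,49,51]}}
After op 13 (add /a/q/1 26): {"a":{"cmo":{"dk":10,"ieg":41,"oxw":99,"p":70,"tvj":71},"q":[27,26,55]},"jsf":6,"jwd":{"cyd":[20,83,2,63,78,70],"kl":{"f":3,"ki":27,"wi":70,"wr":13},"ros":[61,32,65,2,7]},"k":51,"kn":{"o":57,"tij":[56,49,51]}}
After op 14 (add /oc 68): {"a":{"cmo":{"dk":10,"ieg":41,"oxw":99,"p":70,"tvj":71},"q":[27,26,55]},"jsf":6,"jwd":{"cyd":[20,83,2,63,78,70],"kl":{"f":3,"ki":27,"wi":70,"wr":13},"ros":[61,32,65,2,7]},"k":51,"kn":{"o":57,"tij":[56,49,51]},"oc":68}
After op 15 (replace /jwd/ros/1 80): {"a":{"cmo":{"dk":10,"ieg":41,"oxw":99,"p":70,"tvj":71},"q":[27,26,55]},"jsf":6,"jwd":{"cyd":[20,83,2,63,78,70],"kl":{"f":3,"ki":27,"wi":70,"wr":13},"ros":[61,80,65,2,7]},"k":51,"kn":{"o":57,"tij":[56,49,51]},"oc":68}
Size at path /jwd/ros: 5

Answer: 5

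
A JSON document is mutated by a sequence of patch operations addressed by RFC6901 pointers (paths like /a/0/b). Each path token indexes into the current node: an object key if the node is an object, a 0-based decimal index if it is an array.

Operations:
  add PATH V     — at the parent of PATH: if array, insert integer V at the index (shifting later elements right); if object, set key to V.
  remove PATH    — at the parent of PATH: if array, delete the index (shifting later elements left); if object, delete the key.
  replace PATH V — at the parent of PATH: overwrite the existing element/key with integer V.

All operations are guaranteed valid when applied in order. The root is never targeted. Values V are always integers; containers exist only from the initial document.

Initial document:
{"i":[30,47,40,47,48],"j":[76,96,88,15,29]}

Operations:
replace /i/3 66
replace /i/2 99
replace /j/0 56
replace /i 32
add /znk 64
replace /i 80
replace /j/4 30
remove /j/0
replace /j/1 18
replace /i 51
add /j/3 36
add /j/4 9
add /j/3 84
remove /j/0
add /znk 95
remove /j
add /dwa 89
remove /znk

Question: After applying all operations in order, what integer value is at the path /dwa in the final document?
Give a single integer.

After op 1 (replace /i/3 66): {"i":[30,47,40,66,48],"j":[76,96,88,15,29]}
After op 2 (replace /i/2 99): {"i":[30,47,99,66,48],"j":[76,96,88,15,29]}
After op 3 (replace /j/0 56): {"i":[30,47,99,66,48],"j":[56,96,88,15,29]}
After op 4 (replace /i 32): {"i":32,"j":[56,96,88,15,29]}
After op 5 (add /znk 64): {"i":32,"j":[56,96,88,15,29],"znk":64}
After op 6 (replace /i 80): {"i":80,"j":[56,96,88,15,29],"znk":64}
After op 7 (replace /j/4 30): {"i":80,"j":[56,96,88,15,30],"znk":64}
After op 8 (remove /j/0): {"i":80,"j":[96,88,15,30],"znk":64}
After op 9 (replace /j/1 18): {"i":80,"j":[96,18,15,30],"znk":64}
After op 10 (replace /i 51): {"i":51,"j":[96,18,15,30],"znk":64}
After op 11 (add /j/3 36): {"i":51,"j":[96,18,15,36,30],"znk":64}
After op 12 (add /j/4 9): {"i":51,"j":[96,18,15,36,9,30],"znk":64}
After op 13 (add /j/3 84): {"i":51,"j":[96,18,15,84,36,9,30],"znk":64}
After op 14 (remove /j/0): {"i":51,"j":[18,15,84,36,9,30],"znk":64}
After op 15 (add /znk 95): {"i":51,"j":[18,15,84,36,9,30],"znk":95}
After op 16 (remove /j): {"i":51,"znk":95}
After op 17 (add /dwa 89): {"dwa":89,"i":51,"znk":95}
After op 18 (remove /znk): {"dwa":89,"i":51}
Value at /dwa: 89

Answer: 89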